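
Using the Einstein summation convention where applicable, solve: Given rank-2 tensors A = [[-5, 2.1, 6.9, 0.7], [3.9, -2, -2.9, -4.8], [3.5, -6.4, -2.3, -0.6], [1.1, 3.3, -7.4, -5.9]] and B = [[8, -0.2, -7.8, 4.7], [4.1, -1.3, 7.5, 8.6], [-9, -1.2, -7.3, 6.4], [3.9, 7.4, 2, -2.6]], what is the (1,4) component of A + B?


Tensor addition is component-wise: (A + B)_{ij} = A_{ij} + B_{ij}.
A_{14} = 0.7
B_{14} = 4.7
(A + B)_{14} = 0.7 + 4.7 = 5.4

5.4


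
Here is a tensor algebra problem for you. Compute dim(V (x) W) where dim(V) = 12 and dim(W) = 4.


The dimension of a tensor product is the product of dimensions.
dim(V) = 12, dim(W) = 4
dim(V (x) W) = 12 * 4 = 48

48


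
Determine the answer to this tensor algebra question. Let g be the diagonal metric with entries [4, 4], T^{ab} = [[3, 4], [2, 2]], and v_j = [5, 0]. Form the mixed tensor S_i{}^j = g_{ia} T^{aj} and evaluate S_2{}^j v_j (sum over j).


Step 1: lower the first index. For a diagonal metric, g_{ia} T^{aj} = g_{ii} T^{ij} (no sum on i).
g_{22} = 4
S_2{}^1 = 4 * T^{21} = 4 * 2 = 8
S_2{}^2 = 4 * T^{22} = 4 * 2 = 8
Step 2: contract S_2{}^j with v_j.
S_2{}^1 * v_1 = 8 * 5 = 40
S_2{}^2 * v_2 = 8 * 0 = 0
Result = 40 + 0 = 40

40


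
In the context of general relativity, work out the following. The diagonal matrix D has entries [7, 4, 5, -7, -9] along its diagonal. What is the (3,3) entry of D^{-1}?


For a diagonal matrix, the inverse has entries (D^{-1})_{ii} = 1/d_{ii}.
The diagonal entries are: d_{11} = 7, d_{22} = 4, d_{33} = 5, d_{44} = -7, d_{55} = -9
We need (D^{-1})_{33} = 1/d_{33} = 1/5 = 1/5

1/5


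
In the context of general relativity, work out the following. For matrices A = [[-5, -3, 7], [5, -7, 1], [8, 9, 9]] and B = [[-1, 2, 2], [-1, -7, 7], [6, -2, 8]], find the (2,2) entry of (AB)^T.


(AB)^T_{ij} = (AB)_{ji} = sum_k A_{jk} B_{ki}.
For i=2, j=2 we need (AB)_{22}:
A_{21} * B_{12} = 5 * 2 = 10
A_{22} * B_{22} = -7 * -7 = 49
A_{23} * B_{32} = 1 * -2 = -2
Sum = 10 + 49 + -2 = 57

57


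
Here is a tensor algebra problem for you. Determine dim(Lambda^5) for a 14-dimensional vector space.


The dimension of the space of p-forms on an n-dimensional space is C(n, p).
n = 14, p = 5
C(14, 5) = 14! / (5! * 9!) = 2002

2002


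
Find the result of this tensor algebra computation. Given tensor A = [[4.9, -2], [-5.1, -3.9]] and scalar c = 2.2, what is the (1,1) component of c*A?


Scalar multiplication: (cA)_{ij} = c * A_{ij}.
c = 2.2
A_{11} = 4.9
(cA)_{11} = 2.2 * 4.9 = 10.78

10.78


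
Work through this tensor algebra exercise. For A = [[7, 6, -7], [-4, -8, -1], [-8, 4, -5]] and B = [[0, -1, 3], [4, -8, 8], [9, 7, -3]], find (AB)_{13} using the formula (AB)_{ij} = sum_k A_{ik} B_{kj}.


(AB)_{ij} = sum_k A_{ik} B_{kj}.
For i=1, j=3:
A_{11} * B_{13} = 7 * 3 = 21
A_{12} * B_{23} = 6 * 8 = 48
A_{13} * B_{33} = -7 * -3 = 21
Sum = 21 + 48 + 21 = 90

90


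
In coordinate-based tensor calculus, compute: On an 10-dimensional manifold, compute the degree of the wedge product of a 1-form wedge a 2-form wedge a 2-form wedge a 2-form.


The degree of a wedge product is the sum of the degrees of the individual forms.
Degrees: 1, 2, 2, 2
Total degree = 1 + 2 + 2 + 2 = 7

7


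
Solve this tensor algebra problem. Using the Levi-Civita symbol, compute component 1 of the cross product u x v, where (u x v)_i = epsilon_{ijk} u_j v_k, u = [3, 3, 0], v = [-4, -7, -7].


(u x v)_1 = sum_{j,k} epsilon_{1jk} u_j v_k. Only permutations of (1,2,3) contribute; the two non-zero terms are:
eps_{123} u_2 v_3 = 1 * 3 * -7 = -21
eps_{132} u_3 v_2 = -1 * 0 * -7 = 0
(u x v)_1 = -21

-21


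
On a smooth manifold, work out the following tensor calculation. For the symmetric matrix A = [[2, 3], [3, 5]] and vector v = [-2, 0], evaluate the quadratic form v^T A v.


First compute Av:
(Av)_1 = 2*-2 + 3*0 = -4
(Av)_2 = 3*-2 + 5*0 = -6
Av = [-4, -6]
Then v^T (Av) = -2*-4 + 0*-6
= 8 + 0 = 8

8


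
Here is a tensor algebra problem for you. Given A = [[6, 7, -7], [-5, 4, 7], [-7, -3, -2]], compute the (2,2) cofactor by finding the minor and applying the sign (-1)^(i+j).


To find cofactor C_{22}, delete row 2 and column 2.
The resulting 2x2 submatrix is: [[6, -7], [-7, -2]]
Minor M_{22} = 6*-2 - -7*-7
  = -12 - 49 = -61
Sign = (-1)^(2+2) = (-1)^4 = 1
Cofactor C_{22} = 1 * -61 = -61

-61


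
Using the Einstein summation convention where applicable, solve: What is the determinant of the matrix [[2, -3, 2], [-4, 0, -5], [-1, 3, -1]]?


Expanding along the first row, det(A) = a11*M_11 - a12*M_12 + a13*M_13, where M_1j is the (1,j) minor.
Minor M_11 = 0*-1 - -5*3 = 15
Minor M_12 = -4*-1 - -5*-1 = -1
Minor M_13 = -4*3 - 0*-1 = -12
det = 2*(15) - -3*(-1) + 2*(-12)
    = 30 - 3 + -24
    = 3

3


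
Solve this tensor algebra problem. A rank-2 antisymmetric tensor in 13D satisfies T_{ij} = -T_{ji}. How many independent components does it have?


An antisymmetric rank-2 tensor satisfies A_{ij} = -A_{ji}, so diagonal entries are zero.
The independent components are the upper-triangular entries: C(n, 2) = n(n-1)/2.
n = 13
C(13, 2) = 13 * 12 / 2 = 156 / 2 = 78

78


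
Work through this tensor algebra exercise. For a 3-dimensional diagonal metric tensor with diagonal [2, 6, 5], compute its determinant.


For a diagonal metric, the determinant is the product of diagonal entries.
Diagonal entries: 2, 6, 5
det(g) = 2 * 6 * 5 = 60

60


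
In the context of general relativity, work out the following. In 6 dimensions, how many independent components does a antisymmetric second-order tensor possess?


A antisymmetric rank-2 tensor in d dimensions has d(d-1)/2 independent components.
d = 6
d(d-1)/2 = 6 * 5 / 2 = 30 / 2 = 15

15


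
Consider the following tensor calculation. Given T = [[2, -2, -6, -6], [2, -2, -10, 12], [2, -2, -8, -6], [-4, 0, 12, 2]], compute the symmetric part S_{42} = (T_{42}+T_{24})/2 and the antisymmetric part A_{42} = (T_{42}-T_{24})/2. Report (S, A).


T_{42} = 0
T_{24} = 12
S_{42} = (0 + 12)/2 = 12/2 = 6
A_{42} = (0 - 12)/2 = -12/2 = -6
Check: S + A = 6 + -6 = 0 = T_{42}.

(6, -6)


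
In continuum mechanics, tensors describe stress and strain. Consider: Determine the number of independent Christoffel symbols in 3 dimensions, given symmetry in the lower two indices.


Christoffel symbols Gamma^k_{ij} are symmetric in i,j, so there are d * d(d+1)/2 independent symbols.
d = 3
d(d+1)/2 = 3 * 4 / 2 = 6
Total = 3 * 6 = 18

18


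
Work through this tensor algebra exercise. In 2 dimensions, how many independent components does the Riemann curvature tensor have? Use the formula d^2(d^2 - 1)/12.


The Riemann tensor in d dimensions has d^2(d^2 - 1)/12 independent components.
d = 2, so d^2 = 4
d^2 - 1 = 3
d^2(d^2 - 1) = 4 * 3 = 12
Divide by 12: 12 / 12 = 1

1


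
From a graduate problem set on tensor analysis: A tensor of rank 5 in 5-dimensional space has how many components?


The number of components of a rank-r tensor in d dimensions is d^r.
Here d = 5 and r = 5.
5^5 = 3125

3125


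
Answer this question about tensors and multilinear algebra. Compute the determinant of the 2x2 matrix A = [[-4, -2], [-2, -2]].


For a 2x2 matrix [[a, b], [c, d]], det = a*d - b*c.
a = -4, b = -2, c = -2, d = -2
a*d = -4 * -2 = 8
b*c = -2 * -2 = 4
det = 8 - 4 = 4

4


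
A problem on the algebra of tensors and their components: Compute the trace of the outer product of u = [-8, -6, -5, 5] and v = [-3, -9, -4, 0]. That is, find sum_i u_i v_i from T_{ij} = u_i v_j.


The outer product gives T_{ij} = u_i v_j.
The trace (contraction) is Tr(T) = sum_i T_{ii} = sum_i u_i v_i.
Diagonal entries:
T_{11} = u_1 * v_1 = -8 * -3 = 24
T_{22} = u_2 * v_2 = -6 * -9 = 54
T_{33} = u_3 * v_3 = -5 * -4 = 20
T_{44} = u_4 * v_4 = 5 * 0 = 0
Tr(T) = 24 + 54 + 20 + 0 = 98

98


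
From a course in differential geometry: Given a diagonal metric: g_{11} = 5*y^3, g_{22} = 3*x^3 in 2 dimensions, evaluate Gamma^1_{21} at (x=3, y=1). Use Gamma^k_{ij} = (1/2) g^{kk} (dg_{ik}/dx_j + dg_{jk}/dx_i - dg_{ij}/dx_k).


For a diagonal metric, Gamma^k_{ij} = (1/2) g^{kk} (dg_{ik}/dx_j + dg_{jk}/dx_i - dg_{ij}/dx_k).
The metric is diagonal, so g_{ab} = 0 for a != b.
At the given point: g_{11} = 5, g_{22} = 81
g^{11} = 1/5
dg_{21}/dx_1 = 0 (off-diagonal)
dg_{11}/dx_2 = dg_{11}/dx_2 = 15
dg_{21}/dx_1 = 0 (off-diagonal)
Numerator = 0 + 15 - 0 = 15
Gamma^1_{21} = 15 / (2 * 5) = 3/2

3/2


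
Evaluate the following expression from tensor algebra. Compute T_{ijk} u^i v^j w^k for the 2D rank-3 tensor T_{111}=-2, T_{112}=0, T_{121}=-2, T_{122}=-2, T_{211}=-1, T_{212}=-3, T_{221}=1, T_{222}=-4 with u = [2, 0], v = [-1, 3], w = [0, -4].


S = sum over i,j,k of T_{ijk} u_i v_j w_k. Expanding all 8 terms:
T_{111}*u_1*v_1*w_1 = -2*2*-1*0 = 0  (running total: 0)
T_{112}*u_1*v_1*w_2 = 0*2*-1*-4 = 0  (running total: 0)
T_{121}*u_1*v_2*w_1 = -2*2*3*0 = 0  (running total: 0)
T_{122}*u_1*v_2*w_2 = -2*2*3*-4 = 48  (running total: 48)
T_{211}*u_2*v_1*w_1 = -1*0*-1*0 = 0  (running total: 48)
T_{212}*u_2*v_1*w_2 = -3*0*-1*-4 = 0  (running total: 48)
T_{221}*u_2*v_2*w_1 = 1*0*3*0 = 0  (running total: 48)
T_{222}*u_2*v_2*w_2 = -4*0*3*-4 = 0  (running total: 48)
S = 48

48


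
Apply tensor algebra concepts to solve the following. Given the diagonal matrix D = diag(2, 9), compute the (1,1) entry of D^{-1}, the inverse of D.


For a diagonal matrix, the inverse has entries (D^{-1})_{ii} = 1/d_{ii}.
The diagonal entries are: d_{11} = 2, d_{22} = 9
We need (D^{-1})_{11} = 1/d_{11} = 1/2 = 1/2

1/2


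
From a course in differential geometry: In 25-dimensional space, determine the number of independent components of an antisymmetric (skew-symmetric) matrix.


An antisymmetric rank-2 tensor satisfies A_{ij} = -A_{ji}, so diagonal entries are zero.
The independent components are the upper-triangular entries: C(n, 2) = n(n-1)/2.
n = 25
C(25, 2) = 25 * 24 / 2 = 600 / 2 = 300

300


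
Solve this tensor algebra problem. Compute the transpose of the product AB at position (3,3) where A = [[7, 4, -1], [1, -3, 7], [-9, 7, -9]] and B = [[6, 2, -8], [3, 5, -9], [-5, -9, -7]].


(AB)^T_{ij} = (AB)_{ji} = sum_k A_{jk} B_{ki}.
For i=3, j=3 we need (AB)_{33}:
A_{31} * B_{13} = -9 * -8 = 72
A_{32} * B_{23} = 7 * -9 = -63
A_{33} * B_{33} = -9 * -7 = 63
Sum = 72 + -63 + 63 = 72

72


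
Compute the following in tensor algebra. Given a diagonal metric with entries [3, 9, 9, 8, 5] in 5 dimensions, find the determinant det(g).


For a diagonal metric, the determinant is the product of diagonal entries.
Diagonal entries: 3, 9, 9, 8, 5
det(g) = 3 * 9 * 9 * 8 * 5 = 9720

9720


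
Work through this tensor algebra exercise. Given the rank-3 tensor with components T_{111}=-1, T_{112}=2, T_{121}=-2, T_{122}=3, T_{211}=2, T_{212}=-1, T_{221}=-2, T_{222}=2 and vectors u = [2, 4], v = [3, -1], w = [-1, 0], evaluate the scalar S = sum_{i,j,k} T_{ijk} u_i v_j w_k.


S = sum over i,j,k of T_{ijk} u_i v_j w_k. Expanding all 8 terms:
T_{111}*u_1*v_1*w_1 = -1*2*3*-1 = 6  (running total: 6)
T_{112}*u_1*v_1*w_2 = 2*2*3*0 = 0  (running total: 6)
T_{121}*u_1*v_2*w_1 = -2*2*-1*-1 = -4  (running total: 2)
T_{122}*u_1*v_2*w_2 = 3*2*-1*0 = 0  (running total: 2)
T_{211}*u_2*v_1*w_1 = 2*4*3*-1 = -24  (running total: -22)
T_{212}*u_2*v_1*w_2 = -1*4*3*0 = 0  (running total: -22)
T_{221}*u_2*v_2*w_1 = -2*4*-1*-1 = -8  (running total: -30)
T_{222}*u_2*v_2*w_2 = 2*4*-1*0 = 0  (running total: -30)
S = -30

-30


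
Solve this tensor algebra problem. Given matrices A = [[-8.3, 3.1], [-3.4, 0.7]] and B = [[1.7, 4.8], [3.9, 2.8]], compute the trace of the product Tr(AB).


Tr(AB) = sum_i (AB)_{ii} where (AB)_{ii} = sum_k A_{ik} B_{ki}.
(AB)_{11} = -8.3*1.7 + 3.1*3.9 = -2.02
(AB)_{22} = -3.4*4.8 + 0.7*2.8 = -14.36
Tr(AB) = -2.02 + -14.36 = -16.38

-16.38


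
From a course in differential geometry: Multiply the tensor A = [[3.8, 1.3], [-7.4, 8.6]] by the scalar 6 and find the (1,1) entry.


Scalar multiplication: (cA)_{ij} = c * A_{ij}.
c = 6
A_{11} = 3.8
(cA)_{11} = 6 * 3.8 = 22.8

22.8


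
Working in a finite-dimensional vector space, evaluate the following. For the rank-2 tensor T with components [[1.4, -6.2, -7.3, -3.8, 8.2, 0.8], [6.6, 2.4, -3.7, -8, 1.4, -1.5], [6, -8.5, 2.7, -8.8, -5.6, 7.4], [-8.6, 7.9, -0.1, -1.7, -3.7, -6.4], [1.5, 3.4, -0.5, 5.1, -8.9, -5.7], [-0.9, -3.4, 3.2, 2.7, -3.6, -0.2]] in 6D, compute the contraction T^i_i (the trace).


The contraction (trace) of a rank-2 tensor is the sum of its diagonal elements.
Diagonal entries: A[1,1] = 1.4, A[2,2] = 2.4, A[3,3] = 2.7, A[4,4] = -1.7, A[5,5] = -8.9, A[6,6] = -0.2
Tr(A) = 1.4 + 2.4 + 2.7 + -1.7 + -8.9 + -0.2 = -4.3

-4.3


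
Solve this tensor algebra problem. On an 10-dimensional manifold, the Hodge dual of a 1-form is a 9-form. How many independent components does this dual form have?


The Hodge dual of a p-form on an n-dimensional manifold is an (n-p)-form.
n = 10, p = 1, so dual degree = 10 - 1 = 9
The number of components is C(n, n-p) = C(10, 9) = 10

10


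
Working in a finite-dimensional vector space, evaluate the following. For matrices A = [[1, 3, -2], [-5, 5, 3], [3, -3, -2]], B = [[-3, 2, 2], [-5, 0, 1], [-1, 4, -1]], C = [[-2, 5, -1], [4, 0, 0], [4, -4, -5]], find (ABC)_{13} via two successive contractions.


(ABC)_{13} = sum_m (AB)_{1m} C_{m3}. First compute row 1 of AB.
(AB)_{11} = 1*-3 + 3*-5 + -2*-1 = -16
(AB)_{12} = 1*2 + 3*0 + -2*4 = -6
(AB)_{13} = 1*2 + 3*1 + -2*-1 = 7
Now contract with column 3 of C:
(AB)_{11} * C_{13} = -16 * -1 = 16
(AB)_{12} * C_{23} = -6 * 0 = 0
(AB)_{13} * C_{33} = 7 * -5 = -35
(ABC)_{13} = 16 + 0 + -35 = -19

-19


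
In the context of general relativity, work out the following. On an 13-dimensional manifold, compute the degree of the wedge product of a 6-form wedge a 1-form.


The degree of a wedge product is the sum of the degrees of the individual forms.
Degrees: 6, 1
Total degree = 6 + 1 = 7

7


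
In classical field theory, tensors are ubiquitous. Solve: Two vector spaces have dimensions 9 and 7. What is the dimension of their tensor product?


The dimension of a tensor product is the product of dimensions.
dim(V) = 9, dim(W) = 7
dim(V (x) W) = 9 * 7 = 63

63


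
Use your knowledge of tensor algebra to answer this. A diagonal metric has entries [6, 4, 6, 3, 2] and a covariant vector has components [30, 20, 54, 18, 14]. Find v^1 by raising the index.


To raise an index with a diagonal metric: v^i = v_i / g_{ii}.
For index 1: v_1 = 30, g_{11} = 6
v^1 = 30 / 6 = 5

5


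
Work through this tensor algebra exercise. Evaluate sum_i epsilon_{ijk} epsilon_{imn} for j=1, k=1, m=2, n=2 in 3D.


Using the identity: epsilon_{ijk} epsilon_{imn} = delta_{jm} delta_{kn} - delta_{jn} delta_{km}.
delta_{12} = 0
delta_{12} = 0
delta_{12} = 0
delta_{12} = 0
Result = 0 * 0 - 0 * 0 = 0 - 0 = 0

0


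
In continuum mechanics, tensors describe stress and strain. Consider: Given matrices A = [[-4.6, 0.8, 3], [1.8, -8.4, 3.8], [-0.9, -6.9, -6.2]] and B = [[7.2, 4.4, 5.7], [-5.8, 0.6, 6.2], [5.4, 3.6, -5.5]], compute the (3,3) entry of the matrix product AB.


(AB)_{ij} = sum_k A_{ik} B_{kj}.
For i=3, j=3:
A_{31} * B_{13} = -0.9 * 5.7 = -5.13
A_{32} * B_{23} = -6.9 * 6.2 = -42.78
A_{33} * B_{33} = -6.2 * -5.5 = 34.1
Sum = -5.13 + -42.78 + 34.1 = -13.81

-13.81


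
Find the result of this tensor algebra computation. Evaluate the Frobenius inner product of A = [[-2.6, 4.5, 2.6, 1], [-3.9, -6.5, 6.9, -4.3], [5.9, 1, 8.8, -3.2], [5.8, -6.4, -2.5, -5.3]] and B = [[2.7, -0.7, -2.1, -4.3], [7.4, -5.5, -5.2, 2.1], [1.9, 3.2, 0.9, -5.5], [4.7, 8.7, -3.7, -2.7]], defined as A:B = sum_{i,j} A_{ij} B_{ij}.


A:B = sum over all i,j of A_{ij} * B_{ij}.
Row 1: -2.6*2.7=-7.02, 4.5*-0.7=-3.15, 2.6*-2.1=-5.46, 1*-4.3=-4.3 => row sum = -19.93
Row 2: -3.9*7.4=-28.86, -6.5*-5.5=35.75, 6.9*-5.2=-35.88, -4.3*2.1=-9.03 => row sum = -38.02
Row 3: 5.9*1.9=11.21, 1*3.2=3.2, 8.8*0.9=7.92, -3.2*-5.5=17.6 => row sum = 39.93
Row 4: 5.8*4.7=27.26, -6.4*8.7=-55.68, -2.5*-3.7=9.25, -5.3*-2.7=14.31 => row sum = -4.86
Total = -19.93 + -38.02 + 39.93 + -4.86 = -22.88

-22.88


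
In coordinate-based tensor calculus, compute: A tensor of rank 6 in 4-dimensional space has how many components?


The number of components of a rank-r tensor in d dimensions is d^r.
Here d = 4 and r = 6.
4^6 = 4096

4096


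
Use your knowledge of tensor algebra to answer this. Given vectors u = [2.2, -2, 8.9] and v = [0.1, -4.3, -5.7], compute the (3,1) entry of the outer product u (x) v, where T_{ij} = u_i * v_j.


The outer product entry T_{ij} = u_i * v_j.
We need i=3, j=1.
u_3 = 8.9, v_1 = 0.1
T_{3,1} = 8.9 * 0.1 = 0.89

0.89


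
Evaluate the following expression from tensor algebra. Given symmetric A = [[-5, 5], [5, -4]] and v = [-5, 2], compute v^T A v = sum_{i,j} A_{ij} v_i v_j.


First compute Av:
(Av)_1 = -5*-5 + 5*2 = 35
(Av)_2 = 5*-5 + -4*2 = -33
Av = [35, -33]
Then v^T (Av) = -5*35 + 2*-33
= -175 + -66 = -241

-241


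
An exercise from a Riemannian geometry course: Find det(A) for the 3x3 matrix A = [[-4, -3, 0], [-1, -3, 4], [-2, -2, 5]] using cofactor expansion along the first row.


Expanding along the first row, det(A) = a11*M_11 - a12*M_12 + a13*M_13, where M_1j is the (1,j) minor.
Minor M_11 = -3*5 - 4*-2 = -7
Minor M_12 = -1*5 - 4*-2 = 3
Minor M_13 = -1*-2 - -3*-2 = -4
det = -4*(-7) - -3*(3) + 0*(-4)
    = 28 - -9 + 0
    = 37

37


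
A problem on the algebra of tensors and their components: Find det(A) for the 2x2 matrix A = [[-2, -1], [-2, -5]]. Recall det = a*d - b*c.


For a 2x2 matrix [[a, b], [c, d]], det = a*d - b*c.
a = -2, b = -1, c = -2, d = -5
a*d = -2 * -5 = 10
b*c = -1 * -2 = 2
det = 10 - 2 = 8

8


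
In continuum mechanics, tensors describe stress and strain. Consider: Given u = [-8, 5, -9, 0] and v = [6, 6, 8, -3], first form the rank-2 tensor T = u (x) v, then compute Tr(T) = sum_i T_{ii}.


The outer product gives T_{ij} = u_i v_j.
The trace (contraction) is Tr(T) = sum_i T_{ii} = sum_i u_i v_i.
Diagonal entries:
T_{11} = u_1 * v_1 = -8 * 6 = -48
T_{22} = u_2 * v_2 = 5 * 6 = 30
T_{33} = u_3 * v_3 = -9 * 8 = -72
T_{44} = u_4 * v_4 = 0 * -3 = 0
Tr(T) = -48 + 30 + -72 + 0 = -90

-90


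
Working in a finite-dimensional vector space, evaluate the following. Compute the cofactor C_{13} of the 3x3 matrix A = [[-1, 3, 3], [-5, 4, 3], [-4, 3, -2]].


To find cofactor C_{13}, delete row 1 and column 3.
The resulting 2x2 submatrix is: [[-5, 4], [-4, 3]]
Minor M_{13} = -5*3 - 4*-4
  = -15 - -16 = 1
Sign = (-1)^(1+3) = (-1)^4 = 1
Cofactor C_{13} = 1 * 1 = 1

1


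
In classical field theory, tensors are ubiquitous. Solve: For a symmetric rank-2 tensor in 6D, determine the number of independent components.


A symmetric rank-2 tensor in d dimensions has d(d+1)/2 independent components.
d = 6
d(d+1)/2 = 6 * 7 / 2 = 42 / 2 = 21

21


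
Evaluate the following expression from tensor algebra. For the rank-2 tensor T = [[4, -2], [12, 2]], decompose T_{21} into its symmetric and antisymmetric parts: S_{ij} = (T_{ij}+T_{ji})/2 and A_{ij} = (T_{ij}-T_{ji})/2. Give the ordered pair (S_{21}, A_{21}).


T_{21} = 12
T_{12} = -2
S_{21} = (12 + -2)/2 = 10/2 = 5
A_{21} = (12 - -2)/2 = 14/2 = 7
Check: S + A = 5 + 7 = 12 = T_{21}.

(5, 7)


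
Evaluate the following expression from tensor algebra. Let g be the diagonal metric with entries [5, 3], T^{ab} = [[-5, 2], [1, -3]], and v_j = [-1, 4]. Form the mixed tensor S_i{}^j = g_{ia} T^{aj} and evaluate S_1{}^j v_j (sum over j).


Step 1: lower the first index. For a diagonal metric, g_{ia} T^{aj} = g_{ii} T^{ij} (no sum on i).
g_{11} = 5
S_1{}^1 = 5 * T^{11} = 5 * -5 = -25
S_1{}^2 = 5 * T^{12} = 5 * 2 = 10
Step 2: contract S_1{}^j with v_j.
S_1{}^1 * v_1 = -25 * -1 = 25
S_1{}^2 * v_2 = 10 * 4 = 40
Result = 25 + 40 = 65

65


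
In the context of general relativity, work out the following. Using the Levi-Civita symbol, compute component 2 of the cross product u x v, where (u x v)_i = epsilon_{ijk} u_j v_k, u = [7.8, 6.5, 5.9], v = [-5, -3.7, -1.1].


(u x v)_2 = sum_{j,k} epsilon_{2jk} u_j v_k. Only permutations of (1,2,3) contribute; the two non-zero terms are:
eps_{213} u_1 v_3 = -1 * 7.8 * -1.1 = 8.58
eps_{231} u_3 v_1 = 1 * 5.9 * -5 = -29.5
(u x v)_2 = -20.92

-20.92


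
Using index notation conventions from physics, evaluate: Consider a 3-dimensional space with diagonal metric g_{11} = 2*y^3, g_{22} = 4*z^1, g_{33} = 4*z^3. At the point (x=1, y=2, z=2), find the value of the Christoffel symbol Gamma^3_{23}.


For a diagonal metric, Gamma^k_{ij} = (1/2) g^{kk} (dg_{ik}/dx_j + dg_{jk}/dx_i - dg_{ij}/dx_k).
The metric is diagonal, so g_{ab} = 0 for a != b.
At the given point: g_{11} = 16, g_{22} = 8, g_{33} = 32
g^{33} = 1/32
dg_{23}/dx_3 = 0 (off-diagonal)
dg_{33}/dx_2 = dg_{33}/dx_2 = 0
dg_{23}/dx_3 = 0 (off-diagonal)
Numerator = 0 + 0 - 0 = 0
Gamma^3_{23} = 0 / (2 * 32) = 0

0


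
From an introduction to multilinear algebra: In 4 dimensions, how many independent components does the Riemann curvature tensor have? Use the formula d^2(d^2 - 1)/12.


The Riemann tensor in d dimensions has d^2(d^2 - 1)/12 independent components.
d = 4, so d^2 = 16
d^2 - 1 = 15
d^2(d^2 - 1) = 16 * 15 = 240
Divide by 12: 240 / 12 = 20

20


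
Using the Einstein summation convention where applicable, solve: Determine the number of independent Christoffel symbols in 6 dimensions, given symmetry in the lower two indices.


Christoffel symbols Gamma^k_{ij} are symmetric in i,j, so there are d * d(d+1)/2 independent symbols.
d = 6
d(d+1)/2 = 6 * 7 / 2 = 21
Total = 6 * 21 = 126

126


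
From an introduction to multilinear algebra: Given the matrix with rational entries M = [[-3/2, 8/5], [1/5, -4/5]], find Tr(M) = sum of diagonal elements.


The trace is the sum of diagonal entries.
Diagonal: M[1,1] = -3/2, M[2,2] = -4/5
Tr(M) = -3/2 + -4/5
Computing step by step:
After adding M[1,1]: -3/2
After adding M[2,2]: -23/10
Tr(M) = -23/10

-23/10


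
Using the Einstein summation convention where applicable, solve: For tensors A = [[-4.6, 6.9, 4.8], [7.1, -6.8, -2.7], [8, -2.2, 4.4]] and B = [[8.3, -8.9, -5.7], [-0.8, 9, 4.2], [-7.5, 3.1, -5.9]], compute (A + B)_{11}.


Tensor addition is component-wise: (A + B)_{ij} = A_{ij} + B_{ij}.
A_{11} = -4.6
B_{11} = 8.3
(A + B)_{11} = -4.6 + 8.3 = 3.7

3.7


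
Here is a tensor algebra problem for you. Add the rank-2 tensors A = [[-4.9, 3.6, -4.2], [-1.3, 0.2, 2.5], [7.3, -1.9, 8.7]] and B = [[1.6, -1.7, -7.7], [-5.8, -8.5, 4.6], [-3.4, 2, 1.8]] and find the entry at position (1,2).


Tensor addition is component-wise: (A + B)_{ij} = A_{ij} + B_{ij}.
A_{12} = 3.6
B_{12} = -1.7
(A + B)_{12} = 3.6 + -1.7 = 1.9

1.9


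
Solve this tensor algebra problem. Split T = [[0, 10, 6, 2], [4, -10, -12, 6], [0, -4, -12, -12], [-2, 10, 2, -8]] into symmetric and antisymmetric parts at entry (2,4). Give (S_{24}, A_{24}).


T_{24} = 6
T_{42} = 10
S_{24} = (6 + 10)/2 = 16/2 = 8
A_{24} = (6 - 10)/2 = -4/2 = -2
Check: S + A = 8 + -2 = 6 = T_{24}.

(8, -2)


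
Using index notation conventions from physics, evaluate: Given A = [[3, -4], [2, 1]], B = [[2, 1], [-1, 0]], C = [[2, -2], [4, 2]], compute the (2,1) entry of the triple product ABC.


(ABC)_{21} = sum_m (AB)_{2m} C_{m1}. First compute row 2 of AB.
(AB)_{21} = 2*2 + 1*-1 = 3
(AB)_{22} = 2*1 + 1*0 = 2
Now contract with column 1 of C:
(AB)_{21} * C_{11} = 3 * 2 = 6
(AB)_{22} * C_{21} = 2 * 4 = 8
(ABC)_{21} = 6 + 8 = 14

14


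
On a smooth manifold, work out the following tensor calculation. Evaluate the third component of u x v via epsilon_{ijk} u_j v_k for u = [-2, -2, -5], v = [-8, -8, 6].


(u x v)_3 = sum_{j,k} epsilon_{3jk} u_j v_k. Only permutations of (1,2,3) contribute; the two non-zero terms are:
eps_{312} u_1 v_2 = 1 * -2 * -8 = 16
eps_{321} u_2 v_1 = -1 * -2 * -8 = -16
(u x v)_3 = 0

0


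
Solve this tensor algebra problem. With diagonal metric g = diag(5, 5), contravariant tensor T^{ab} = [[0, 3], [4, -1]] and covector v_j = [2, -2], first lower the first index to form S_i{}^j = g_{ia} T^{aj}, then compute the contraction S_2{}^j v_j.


Step 1: lower the first index. For a diagonal metric, g_{ia} T^{aj} = g_{ii} T^{ij} (no sum on i).
g_{22} = 5
S_2{}^1 = 5 * T^{21} = 5 * 4 = 20
S_2{}^2 = 5 * T^{22} = 5 * -1 = -5
Step 2: contract S_2{}^j with v_j.
S_2{}^1 * v_1 = 20 * 2 = 40
S_2{}^2 * v_2 = -5 * -2 = 10
Result = 40 + 10 = 50

50


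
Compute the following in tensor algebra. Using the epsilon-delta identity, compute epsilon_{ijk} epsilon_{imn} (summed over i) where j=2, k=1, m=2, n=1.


Using the identity: epsilon_{ijk} epsilon_{imn} = delta_{jm} delta_{kn} - delta_{jn} delta_{km}.
delta_{22} = 1
delta_{11} = 1
delta_{21} = 0
delta_{12} = 0
Result = 1 * 1 - 0 * 0 = 1 - 0 = 1

1


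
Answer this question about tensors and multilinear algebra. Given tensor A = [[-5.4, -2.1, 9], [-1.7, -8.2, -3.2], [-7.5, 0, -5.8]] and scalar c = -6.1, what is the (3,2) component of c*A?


Scalar multiplication: (cA)_{ij} = c * A_{ij}.
c = -6.1
A_{32} = 0
(cA)_{32} = -6.1 * 0 = 0

0


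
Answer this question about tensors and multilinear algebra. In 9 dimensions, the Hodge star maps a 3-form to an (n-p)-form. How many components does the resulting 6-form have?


The Hodge dual of a p-form on an n-dimensional manifold is an (n-p)-form.
n = 9, p = 3, so dual degree = 9 - 3 = 6
The number of components is C(n, n-p) = C(9, 6) = 84

84


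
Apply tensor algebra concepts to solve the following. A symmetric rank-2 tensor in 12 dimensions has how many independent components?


A symmetric rank-2 tensor in d dimensions has d(d+1)/2 independent components.
d = 12
d(d+1)/2 = 12 * 13 / 2 = 156 / 2 = 78

78


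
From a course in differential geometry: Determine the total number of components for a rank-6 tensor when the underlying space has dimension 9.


The number of components of a rank-r tensor in d dimensions is d^r.
Here d = 9 and r = 6.
9^6 = 531441

531441


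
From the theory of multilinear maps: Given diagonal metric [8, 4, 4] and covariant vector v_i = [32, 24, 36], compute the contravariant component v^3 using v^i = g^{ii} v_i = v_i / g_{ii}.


To raise an index with a diagonal metric: v^i = v_i / g_{ii}.
For index 3: v_3 = 36, g_{33} = 4
v^3 = 36 / 4 = 9

9


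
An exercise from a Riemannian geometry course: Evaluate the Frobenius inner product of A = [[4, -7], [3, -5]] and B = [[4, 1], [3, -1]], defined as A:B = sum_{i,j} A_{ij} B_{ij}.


A:B = sum over all i,j of A_{ij} * B_{ij}.
Row 1: 4*4=16, -7*1=-7 => row sum = 9
Row 2: 3*3=9, -5*-1=5 => row sum = 14
Total = 9 + 14 = 23

23


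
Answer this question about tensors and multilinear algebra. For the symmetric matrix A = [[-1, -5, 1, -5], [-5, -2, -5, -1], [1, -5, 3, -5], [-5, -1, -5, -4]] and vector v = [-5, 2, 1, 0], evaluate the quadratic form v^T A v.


First compute Av:
(Av)_1 = -1*-5 + -5*2 + 1*1 + -5*0 = -4
(Av)_2 = -5*-5 + -2*2 + -5*1 + -1*0 = 16
(Av)_3 = 1*-5 + -5*2 + 3*1 + -5*0 = -12
(Av)_4 = -5*-5 + -1*2 + -5*1 + -4*0 = 18
Av = [-4, 16, -12, 18]
Then v^T (Av) = -5*-4 + 2*16 + 1*-12 + 0*18
= 20 + 32 + -12 + 0 = 40

40


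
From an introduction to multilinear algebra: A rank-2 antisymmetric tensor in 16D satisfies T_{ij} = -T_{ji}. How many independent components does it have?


An antisymmetric rank-2 tensor satisfies A_{ij} = -A_{ji}, so diagonal entries are zero.
The independent components are the upper-triangular entries: C(n, 2) = n(n-1)/2.
n = 16
C(16, 2) = 16 * 15 / 2 = 240 / 2 = 120

120


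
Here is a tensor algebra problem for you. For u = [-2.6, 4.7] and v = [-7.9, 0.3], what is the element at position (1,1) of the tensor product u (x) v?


The outer product entry T_{ij} = u_i * v_j.
We need i=1, j=1.
u_1 = -2.6, v_1 = -7.9
T_{1,1} = -2.6 * -7.9 = 20.54

20.54


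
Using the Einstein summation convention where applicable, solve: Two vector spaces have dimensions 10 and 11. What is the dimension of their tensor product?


The dimension of a tensor product is the product of dimensions.
dim(V) = 10, dim(W) = 11
dim(V (x) W) = 10 * 11 = 110

110


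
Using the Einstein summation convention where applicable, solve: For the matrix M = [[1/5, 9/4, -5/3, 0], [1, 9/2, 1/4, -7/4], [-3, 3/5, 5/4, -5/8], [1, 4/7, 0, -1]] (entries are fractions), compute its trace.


The trace is the sum of diagonal entries.
Diagonal: M[1,1] = 1/5, M[2,2] = 9/2, M[3,3] = 5/4, M[4,4] = -1
Tr(M) = 1/5 + 9/2 + 5/4 + -1
Computing step by step:
After adding M[1,1]: 1/5
After adding M[2,2]: 47/10
After adding M[3,3]: 119/20
After adding M[4,4]: 99/20
Tr(M) = 99/20

99/20


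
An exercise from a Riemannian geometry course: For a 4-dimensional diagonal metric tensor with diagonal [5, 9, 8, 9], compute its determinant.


For a diagonal metric, the determinant is the product of diagonal entries.
Diagonal entries: 5, 9, 8, 9
det(g) = 5 * 9 * 8 * 9 = 3240

3240


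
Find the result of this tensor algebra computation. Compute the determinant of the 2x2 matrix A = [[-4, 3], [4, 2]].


For a 2x2 matrix [[a, b], [c, d]], det = a*d - b*c.
a = -4, b = 3, c = 4, d = 2
a*d = -4 * 2 = -8
b*c = 3 * 4 = 12
det = -8 - 12 = -20

-20


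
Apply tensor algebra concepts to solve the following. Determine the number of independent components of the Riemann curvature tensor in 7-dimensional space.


The Riemann tensor in d dimensions has d^2(d^2 - 1)/12 independent components.
d = 7, so d^2 = 49
d^2 - 1 = 48
d^2(d^2 - 1) = 49 * 48 = 2352
Divide by 12: 2352 / 12 = 196

196


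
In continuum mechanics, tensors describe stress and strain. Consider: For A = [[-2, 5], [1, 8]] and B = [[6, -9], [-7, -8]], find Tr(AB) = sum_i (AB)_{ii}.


Tr(AB) = sum_i (AB)_{ii} where (AB)_{ii} = sum_k A_{ik} B_{ki}.
(AB)_{11} = -2*6 + 5*-7 = -47
(AB)_{22} = 1*-9 + 8*-8 = -73
Tr(AB) = -47 + -73 = -120

-120


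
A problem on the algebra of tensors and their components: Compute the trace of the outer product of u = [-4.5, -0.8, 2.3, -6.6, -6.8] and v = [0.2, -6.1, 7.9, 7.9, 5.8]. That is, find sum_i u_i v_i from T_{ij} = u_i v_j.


The outer product gives T_{ij} = u_i v_j.
The trace (contraction) is Tr(T) = sum_i T_{ii} = sum_i u_i v_i.
Diagonal entries:
T_{11} = u_1 * v_1 = -4.5 * 0.2 = -0.9
T_{22} = u_2 * v_2 = -0.8 * -6.1 = 4.88
T_{33} = u_3 * v_3 = 2.3 * 7.9 = 18.17
T_{44} = u_4 * v_4 = -6.6 * 7.9 = -52.14
T_{55} = u_5 * v_5 = -6.8 * 5.8 = -39.44
Tr(T) = -0.9 + 4.88 + 18.17 + -52.14 + -39.44 = -69.43

-69.43


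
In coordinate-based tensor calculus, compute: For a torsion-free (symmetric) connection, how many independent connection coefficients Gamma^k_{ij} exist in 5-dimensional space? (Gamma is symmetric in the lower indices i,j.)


Christoffel symbols Gamma^k_{ij} are symmetric in i,j, so there are d * d(d+1)/2 independent symbols.
d = 5
d(d+1)/2 = 5 * 6 / 2 = 15
Total = 5 * 15 = 75

75


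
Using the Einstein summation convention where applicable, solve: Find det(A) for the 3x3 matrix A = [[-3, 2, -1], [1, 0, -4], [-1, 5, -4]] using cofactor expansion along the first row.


Expanding along the first row, det(A) = a11*M_11 - a12*M_12 + a13*M_13, where M_1j is the (1,j) minor.
Minor M_11 = 0*-4 - -4*5 = 20
Minor M_12 = 1*-4 - -4*-1 = -8
Minor M_13 = 1*5 - 0*-1 = 5
det = -3*(20) - 2*(-8) + -1*(5)
    = -60 - -16 + -5
    = -49

-49


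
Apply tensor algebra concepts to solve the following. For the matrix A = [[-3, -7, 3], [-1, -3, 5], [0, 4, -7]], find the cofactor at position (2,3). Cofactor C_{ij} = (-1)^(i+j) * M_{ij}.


To find cofactor C_{23}, delete row 2 and column 3.
The resulting 2x2 submatrix is: [[-3, -7], [0, 4]]
Minor M_{23} = -3*4 - -7*0
  = -12 - 0 = -12
Sign = (-1)^(2+3) = (-1)^5 = -1
Cofactor C_{23} = -1 * -12 = 12

12


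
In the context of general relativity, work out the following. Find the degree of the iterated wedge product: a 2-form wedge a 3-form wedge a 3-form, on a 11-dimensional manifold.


The degree of a wedge product is the sum of the degrees of the individual forms.
Degrees: 2, 3, 3
Total degree = 2 + 3 + 3 = 8

8


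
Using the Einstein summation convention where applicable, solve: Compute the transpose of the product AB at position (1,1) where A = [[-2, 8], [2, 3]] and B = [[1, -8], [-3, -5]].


(AB)^T_{ij} = (AB)_{ji} = sum_k A_{jk} B_{ki}.
For i=1, j=1 we need (AB)_{11}:
A_{11} * B_{11} = -2 * 1 = -2
A_{12} * B_{21} = 8 * -3 = -24
Sum = -2 + -24 = -26

-26


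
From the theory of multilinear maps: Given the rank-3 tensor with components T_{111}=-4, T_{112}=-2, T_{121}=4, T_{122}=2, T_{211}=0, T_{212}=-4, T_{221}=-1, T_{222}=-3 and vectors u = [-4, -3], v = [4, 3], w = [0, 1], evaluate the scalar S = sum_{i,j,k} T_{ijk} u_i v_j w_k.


S = sum over i,j,k of T_{ijk} u_i v_j w_k. Expanding all 8 terms:
T_{111}*u_1*v_1*w_1 = -4*-4*4*0 = 0  (running total: 0)
T_{112}*u_1*v_1*w_2 = -2*-4*4*1 = 32  (running total: 32)
T_{121}*u_1*v_2*w_1 = 4*-4*3*0 = 0  (running total: 32)
T_{122}*u_1*v_2*w_2 = 2*-4*3*1 = -24  (running total: 8)
T_{211}*u_2*v_1*w_1 = 0*-3*4*0 = 0  (running total: 8)
T_{212}*u_2*v_1*w_2 = -4*-3*4*1 = 48  (running total: 56)
T_{221}*u_2*v_2*w_1 = -1*-3*3*0 = 0  (running total: 56)
T_{222}*u_2*v_2*w_2 = -3*-3*3*1 = 27  (running total: 83)
S = 83

83


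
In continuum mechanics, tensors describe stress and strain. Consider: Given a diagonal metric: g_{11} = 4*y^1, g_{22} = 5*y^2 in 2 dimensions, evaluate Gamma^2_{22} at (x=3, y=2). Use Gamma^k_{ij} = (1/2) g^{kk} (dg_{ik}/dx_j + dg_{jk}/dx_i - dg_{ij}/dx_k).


For a diagonal metric, Gamma^k_{ij} = (1/2) g^{kk} (dg_{ik}/dx_j + dg_{jk}/dx_i - dg_{ij}/dx_k).
The metric is diagonal, so g_{ab} = 0 for a != b.
At the given point: g_{11} = 8, g_{22} = 20
g^{22} = 1/20
dg_{22}/dx_2 = dg_{22}/dx_2 = 20
dg_{22}/dx_2 = dg_{22}/dx_2 = 20
dg_{22}/dx_2 = dg_{22}/dx_2 = 20
Numerator = 20 + 20 - 20 = 20
Gamma^2_{22} = 20 / (2 * 20) = 1/2

1/2


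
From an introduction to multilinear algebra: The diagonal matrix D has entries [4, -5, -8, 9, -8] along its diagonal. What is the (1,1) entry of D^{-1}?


For a diagonal matrix, the inverse has entries (D^{-1})_{ii} = 1/d_{ii}.
The diagonal entries are: d_{11} = 4, d_{22} = -5, d_{33} = -8, d_{44} = 9, d_{55} = -8
We need (D^{-1})_{11} = 1/d_{11} = 1/4 = 1/4

1/4


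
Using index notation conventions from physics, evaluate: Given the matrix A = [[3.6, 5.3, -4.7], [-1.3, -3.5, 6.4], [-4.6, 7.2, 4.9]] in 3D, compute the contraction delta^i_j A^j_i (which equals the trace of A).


The contraction (trace) of a rank-2 tensor is the sum of its diagonal elements.
Diagonal entries: A[1,1] = 3.6, A[2,2] = -3.5, A[3,3] = 4.9
Tr(A) = 3.6 + -3.5 + 4.9 = 5

5


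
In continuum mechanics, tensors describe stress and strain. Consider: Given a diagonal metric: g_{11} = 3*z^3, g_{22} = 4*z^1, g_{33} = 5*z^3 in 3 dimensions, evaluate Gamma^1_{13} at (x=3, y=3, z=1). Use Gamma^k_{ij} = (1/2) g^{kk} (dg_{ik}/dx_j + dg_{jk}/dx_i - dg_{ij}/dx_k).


For a diagonal metric, Gamma^k_{ij} = (1/2) g^{kk} (dg_{ik}/dx_j + dg_{jk}/dx_i - dg_{ij}/dx_k).
The metric is diagonal, so g_{ab} = 0 for a != b.
At the given point: g_{11} = 3, g_{22} = 4, g_{33} = 5
g^{11} = 1/3
dg_{11}/dx_3 = dg_{11}/dx_3 = 9
dg_{31}/dx_1 = 0 (off-diagonal)
dg_{13}/dx_1 = 0 (off-diagonal)
Numerator = 9 + 0 - 0 = 9
Gamma^1_{13} = 9 / (2 * 3) = 3/2

3/2


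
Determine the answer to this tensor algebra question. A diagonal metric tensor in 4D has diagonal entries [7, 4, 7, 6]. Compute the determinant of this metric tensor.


For a diagonal metric, the determinant is the product of diagonal entries.
Diagonal entries: 7, 4, 7, 6
det(g) = 7 * 4 * 7 * 6 = 1176

1176


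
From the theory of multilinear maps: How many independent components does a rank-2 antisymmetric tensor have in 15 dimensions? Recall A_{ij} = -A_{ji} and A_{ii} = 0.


An antisymmetric rank-2 tensor satisfies A_{ij} = -A_{ji}, so diagonal entries are zero.
The independent components are the upper-triangular entries: C(n, 2) = n(n-1)/2.
n = 15
C(15, 2) = 15 * 14 / 2 = 210 / 2 = 105

105


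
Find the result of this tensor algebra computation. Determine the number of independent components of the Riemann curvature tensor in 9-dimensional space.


The Riemann tensor in d dimensions has d^2(d^2 - 1)/12 independent components.
d = 9, so d^2 = 81
d^2 - 1 = 80
d^2(d^2 - 1) = 81 * 80 = 6480
Divide by 12: 6480 / 12 = 540

540


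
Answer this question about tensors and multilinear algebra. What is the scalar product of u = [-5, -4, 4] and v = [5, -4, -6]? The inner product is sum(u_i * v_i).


The inner product u . v = sum of u_i * v_i.
Term-by-term: -5 * 5, -4 * -4, 4 * -6
Products: -25, 16, -24
Sum = -25 + 16 + -24 = -33

-33


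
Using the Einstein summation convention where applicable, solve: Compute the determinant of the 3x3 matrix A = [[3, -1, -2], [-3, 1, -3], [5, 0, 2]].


Expanding along the first row, det(A) = a11*M_11 - a12*M_12 + a13*M_13, where M_1j is the (1,j) minor.
Minor M_11 = 1*2 - -3*0 = 2
Minor M_12 = -3*2 - -3*5 = 9
Minor M_13 = -3*0 - 1*5 = -5
det = 3*(2) - -1*(9) + -2*(-5)
    = 6 - -9 + 10
    = 25

25


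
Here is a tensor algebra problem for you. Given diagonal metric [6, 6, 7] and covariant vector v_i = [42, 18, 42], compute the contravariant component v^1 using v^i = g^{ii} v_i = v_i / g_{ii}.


To raise an index with a diagonal metric: v^i = v_i / g_{ii}.
For index 1: v_1 = 42, g_{11} = 6
v^1 = 42 / 6 = 7

7


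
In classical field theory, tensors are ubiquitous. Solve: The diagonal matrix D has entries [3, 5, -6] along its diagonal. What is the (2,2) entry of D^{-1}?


For a diagonal matrix, the inverse has entries (D^{-1})_{ii} = 1/d_{ii}.
The diagonal entries are: d_{11} = 3, d_{22} = 5, d_{33} = -6
We need (D^{-1})_{22} = 1/d_{22} = 1/5 = 1/5

1/5


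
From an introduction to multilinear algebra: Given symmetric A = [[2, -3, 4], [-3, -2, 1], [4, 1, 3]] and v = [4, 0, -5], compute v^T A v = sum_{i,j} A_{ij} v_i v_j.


First compute Av:
(Av)_1 = 2*4 + -3*0 + 4*-5 = -12
(Av)_2 = -3*4 + -2*0 + 1*-5 = -17
(Av)_3 = 4*4 + 1*0 + 3*-5 = 1
Av = [-12, -17, 1]
Then v^T (Av) = 4*-12 + 0*-17 + -5*1
= -48 + 0 + -5 = -53

-53


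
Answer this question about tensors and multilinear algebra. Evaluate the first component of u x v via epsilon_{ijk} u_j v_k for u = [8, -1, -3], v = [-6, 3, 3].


(u x v)_1 = sum_{j,k} epsilon_{1jk} u_j v_k. Only permutations of (1,2,3) contribute; the two non-zero terms are:
eps_{123} u_2 v_3 = 1 * -1 * 3 = -3
eps_{132} u_3 v_2 = -1 * -3 * 3 = 9
(u x v)_1 = 6

6


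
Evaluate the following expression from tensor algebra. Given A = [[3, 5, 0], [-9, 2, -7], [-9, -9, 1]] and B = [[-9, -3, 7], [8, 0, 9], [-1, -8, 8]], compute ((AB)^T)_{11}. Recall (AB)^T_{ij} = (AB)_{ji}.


(AB)^T_{ij} = (AB)_{ji} = sum_k A_{jk} B_{ki}.
For i=1, j=1 we need (AB)_{11}:
A_{11} * B_{11} = 3 * -9 = -27
A_{12} * B_{21} = 5 * 8 = 40
A_{13} * B_{31} = 0 * -1 = 0
Sum = -27 + 40 + 0 = 13

13


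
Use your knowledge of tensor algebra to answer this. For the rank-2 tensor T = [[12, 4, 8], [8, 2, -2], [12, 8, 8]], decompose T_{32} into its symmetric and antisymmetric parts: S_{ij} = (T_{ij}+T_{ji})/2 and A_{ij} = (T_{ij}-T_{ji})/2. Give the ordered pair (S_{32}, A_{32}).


T_{32} = 8
T_{23} = -2
S_{32} = (8 + -2)/2 = 6/2 = 3
A_{32} = (8 - -2)/2 = 10/2 = 5
Check: S + A = 3 + 5 = 8 = T_{32}.

(3, 5)


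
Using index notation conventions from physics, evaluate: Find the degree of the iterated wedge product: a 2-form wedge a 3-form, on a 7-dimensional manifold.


The degree of a wedge product is the sum of the degrees of the individual forms.
Degrees: 2, 3
Total degree = 2 + 3 = 5

5


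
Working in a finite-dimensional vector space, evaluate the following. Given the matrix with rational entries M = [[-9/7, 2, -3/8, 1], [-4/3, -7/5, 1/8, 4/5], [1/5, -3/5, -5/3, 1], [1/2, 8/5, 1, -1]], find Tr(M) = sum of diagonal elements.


The trace is the sum of diagonal entries.
Diagonal: M[1,1] = -9/7, M[2,2] = -7/5, M[3,3] = -5/3, M[4,4] = -1
Tr(M) = -9/7 + -7/5 + -5/3 + -1
Computing step by step:
After adding M[1,1]: -9/7
After adding M[2,2]: -94/35
After adding M[3,3]: -457/105
After adding M[4,4]: -562/105
Tr(M) = -562/105

-562/105
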